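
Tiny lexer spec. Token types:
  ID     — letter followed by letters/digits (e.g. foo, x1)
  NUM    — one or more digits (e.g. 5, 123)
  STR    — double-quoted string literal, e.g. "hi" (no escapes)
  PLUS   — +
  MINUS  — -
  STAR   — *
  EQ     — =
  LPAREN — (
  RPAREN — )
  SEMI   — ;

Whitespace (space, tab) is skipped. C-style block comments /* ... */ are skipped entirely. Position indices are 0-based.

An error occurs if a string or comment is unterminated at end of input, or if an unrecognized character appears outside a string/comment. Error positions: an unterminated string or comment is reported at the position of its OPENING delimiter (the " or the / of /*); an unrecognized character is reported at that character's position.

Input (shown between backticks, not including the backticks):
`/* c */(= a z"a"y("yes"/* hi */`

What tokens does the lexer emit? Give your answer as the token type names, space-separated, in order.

Answer: LPAREN EQ ID ID STR ID LPAREN STR

Derivation:
pos=0: enter COMMENT mode (saw '/*')
exit COMMENT mode (now at pos=7)
pos=7: emit LPAREN '('
pos=8: emit EQ '='
pos=10: emit ID 'a' (now at pos=11)
pos=12: emit ID 'z' (now at pos=13)
pos=13: enter STRING mode
pos=13: emit STR "a" (now at pos=16)
pos=16: emit ID 'y' (now at pos=17)
pos=17: emit LPAREN '('
pos=18: enter STRING mode
pos=18: emit STR "yes" (now at pos=23)
pos=23: enter COMMENT mode (saw '/*')
exit COMMENT mode (now at pos=31)
DONE. 8 tokens: [LPAREN, EQ, ID, ID, STR, ID, LPAREN, STR]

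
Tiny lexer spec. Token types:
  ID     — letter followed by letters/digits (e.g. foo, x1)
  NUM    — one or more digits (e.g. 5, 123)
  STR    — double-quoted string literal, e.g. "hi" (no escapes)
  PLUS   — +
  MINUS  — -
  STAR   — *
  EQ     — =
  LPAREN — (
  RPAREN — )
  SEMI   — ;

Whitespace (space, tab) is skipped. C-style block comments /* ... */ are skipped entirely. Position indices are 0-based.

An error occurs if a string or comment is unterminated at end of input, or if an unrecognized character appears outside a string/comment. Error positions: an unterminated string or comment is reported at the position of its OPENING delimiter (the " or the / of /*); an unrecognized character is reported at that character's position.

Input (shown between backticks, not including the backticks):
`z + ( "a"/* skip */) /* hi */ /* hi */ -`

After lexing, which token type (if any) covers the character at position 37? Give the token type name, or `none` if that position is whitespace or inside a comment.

pos=0: emit ID 'z' (now at pos=1)
pos=2: emit PLUS '+'
pos=4: emit LPAREN '('
pos=6: enter STRING mode
pos=6: emit STR "a" (now at pos=9)
pos=9: enter COMMENT mode (saw '/*')
exit COMMENT mode (now at pos=19)
pos=19: emit RPAREN ')'
pos=21: enter COMMENT mode (saw '/*')
exit COMMENT mode (now at pos=29)
pos=30: enter COMMENT mode (saw '/*')
exit COMMENT mode (now at pos=38)
pos=39: emit MINUS '-'
DONE. 6 tokens: [ID, PLUS, LPAREN, STR, RPAREN, MINUS]
Position 37: char is '/' -> none

Answer: none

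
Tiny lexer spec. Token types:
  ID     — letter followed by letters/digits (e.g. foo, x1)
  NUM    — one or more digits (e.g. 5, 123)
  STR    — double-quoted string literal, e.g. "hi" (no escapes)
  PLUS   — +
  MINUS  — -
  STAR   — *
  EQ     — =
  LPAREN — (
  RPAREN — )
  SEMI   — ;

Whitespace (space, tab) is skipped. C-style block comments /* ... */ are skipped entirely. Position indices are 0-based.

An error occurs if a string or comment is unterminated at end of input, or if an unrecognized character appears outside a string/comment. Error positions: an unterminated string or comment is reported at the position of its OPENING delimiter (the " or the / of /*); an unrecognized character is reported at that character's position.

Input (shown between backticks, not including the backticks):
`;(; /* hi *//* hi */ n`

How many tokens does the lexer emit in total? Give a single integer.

pos=0: emit SEMI ';'
pos=1: emit LPAREN '('
pos=2: emit SEMI ';'
pos=4: enter COMMENT mode (saw '/*')
exit COMMENT mode (now at pos=12)
pos=12: enter COMMENT mode (saw '/*')
exit COMMENT mode (now at pos=20)
pos=21: emit ID 'n' (now at pos=22)
DONE. 4 tokens: [SEMI, LPAREN, SEMI, ID]

Answer: 4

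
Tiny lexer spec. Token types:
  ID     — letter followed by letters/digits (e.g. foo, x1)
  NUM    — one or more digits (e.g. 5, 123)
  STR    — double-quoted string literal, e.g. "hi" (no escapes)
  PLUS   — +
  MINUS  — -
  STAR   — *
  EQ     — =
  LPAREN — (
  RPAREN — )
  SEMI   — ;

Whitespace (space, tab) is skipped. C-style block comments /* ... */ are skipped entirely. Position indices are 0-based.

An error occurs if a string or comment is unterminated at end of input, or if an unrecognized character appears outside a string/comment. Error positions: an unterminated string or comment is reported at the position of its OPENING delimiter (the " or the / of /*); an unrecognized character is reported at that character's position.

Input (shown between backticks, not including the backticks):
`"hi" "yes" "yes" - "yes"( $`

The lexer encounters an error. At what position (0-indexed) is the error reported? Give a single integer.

Answer: 26

Derivation:
pos=0: enter STRING mode
pos=0: emit STR "hi" (now at pos=4)
pos=5: enter STRING mode
pos=5: emit STR "yes" (now at pos=10)
pos=11: enter STRING mode
pos=11: emit STR "yes" (now at pos=16)
pos=17: emit MINUS '-'
pos=19: enter STRING mode
pos=19: emit STR "yes" (now at pos=24)
pos=24: emit LPAREN '('
pos=26: ERROR — unrecognized char '$'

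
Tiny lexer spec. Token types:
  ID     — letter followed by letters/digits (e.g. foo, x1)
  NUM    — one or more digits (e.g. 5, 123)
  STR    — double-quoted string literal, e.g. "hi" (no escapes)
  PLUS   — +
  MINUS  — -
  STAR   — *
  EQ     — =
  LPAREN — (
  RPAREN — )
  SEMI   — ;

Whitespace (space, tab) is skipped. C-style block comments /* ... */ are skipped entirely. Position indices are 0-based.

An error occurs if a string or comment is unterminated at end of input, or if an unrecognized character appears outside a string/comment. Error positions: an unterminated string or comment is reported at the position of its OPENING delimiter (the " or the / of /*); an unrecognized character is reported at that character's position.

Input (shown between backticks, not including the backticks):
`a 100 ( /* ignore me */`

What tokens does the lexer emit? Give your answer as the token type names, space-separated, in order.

Answer: ID NUM LPAREN

Derivation:
pos=0: emit ID 'a' (now at pos=1)
pos=2: emit NUM '100' (now at pos=5)
pos=6: emit LPAREN '('
pos=8: enter COMMENT mode (saw '/*')
exit COMMENT mode (now at pos=23)
DONE. 3 tokens: [ID, NUM, LPAREN]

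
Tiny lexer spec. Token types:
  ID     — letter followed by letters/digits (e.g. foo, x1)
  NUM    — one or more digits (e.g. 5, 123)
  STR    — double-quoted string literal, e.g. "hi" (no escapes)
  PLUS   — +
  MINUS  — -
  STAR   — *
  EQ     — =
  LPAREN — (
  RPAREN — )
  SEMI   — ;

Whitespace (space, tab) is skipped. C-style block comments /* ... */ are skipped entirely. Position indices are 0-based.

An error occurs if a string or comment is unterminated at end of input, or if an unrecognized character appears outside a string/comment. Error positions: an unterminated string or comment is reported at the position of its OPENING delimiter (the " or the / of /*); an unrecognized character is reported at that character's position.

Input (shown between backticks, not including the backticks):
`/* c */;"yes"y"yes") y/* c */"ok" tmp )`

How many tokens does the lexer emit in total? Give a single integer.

Answer: 9

Derivation:
pos=0: enter COMMENT mode (saw '/*')
exit COMMENT mode (now at pos=7)
pos=7: emit SEMI ';'
pos=8: enter STRING mode
pos=8: emit STR "yes" (now at pos=13)
pos=13: emit ID 'y' (now at pos=14)
pos=14: enter STRING mode
pos=14: emit STR "yes" (now at pos=19)
pos=19: emit RPAREN ')'
pos=21: emit ID 'y' (now at pos=22)
pos=22: enter COMMENT mode (saw '/*')
exit COMMENT mode (now at pos=29)
pos=29: enter STRING mode
pos=29: emit STR "ok" (now at pos=33)
pos=34: emit ID 'tmp' (now at pos=37)
pos=38: emit RPAREN ')'
DONE. 9 tokens: [SEMI, STR, ID, STR, RPAREN, ID, STR, ID, RPAREN]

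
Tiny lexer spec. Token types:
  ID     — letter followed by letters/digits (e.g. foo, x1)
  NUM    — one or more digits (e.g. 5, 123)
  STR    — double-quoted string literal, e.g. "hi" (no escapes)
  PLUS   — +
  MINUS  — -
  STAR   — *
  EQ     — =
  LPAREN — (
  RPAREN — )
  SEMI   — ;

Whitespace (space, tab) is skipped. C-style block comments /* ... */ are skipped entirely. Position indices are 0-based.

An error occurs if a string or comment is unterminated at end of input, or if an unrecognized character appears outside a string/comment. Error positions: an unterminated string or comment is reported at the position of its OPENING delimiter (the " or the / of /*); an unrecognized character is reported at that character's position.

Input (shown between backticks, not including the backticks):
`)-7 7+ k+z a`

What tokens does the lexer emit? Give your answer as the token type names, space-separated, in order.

pos=0: emit RPAREN ')'
pos=1: emit MINUS '-'
pos=2: emit NUM '7' (now at pos=3)
pos=4: emit NUM '7' (now at pos=5)
pos=5: emit PLUS '+'
pos=7: emit ID 'k' (now at pos=8)
pos=8: emit PLUS '+'
pos=9: emit ID 'z' (now at pos=10)
pos=11: emit ID 'a' (now at pos=12)
DONE. 9 tokens: [RPAREN, MINUS, NUM, NUM, PLUS, ID, PLUS, ID, ID]

Answer: RPAREN MINUS NUM NUM PLUS ID PLUS ID ID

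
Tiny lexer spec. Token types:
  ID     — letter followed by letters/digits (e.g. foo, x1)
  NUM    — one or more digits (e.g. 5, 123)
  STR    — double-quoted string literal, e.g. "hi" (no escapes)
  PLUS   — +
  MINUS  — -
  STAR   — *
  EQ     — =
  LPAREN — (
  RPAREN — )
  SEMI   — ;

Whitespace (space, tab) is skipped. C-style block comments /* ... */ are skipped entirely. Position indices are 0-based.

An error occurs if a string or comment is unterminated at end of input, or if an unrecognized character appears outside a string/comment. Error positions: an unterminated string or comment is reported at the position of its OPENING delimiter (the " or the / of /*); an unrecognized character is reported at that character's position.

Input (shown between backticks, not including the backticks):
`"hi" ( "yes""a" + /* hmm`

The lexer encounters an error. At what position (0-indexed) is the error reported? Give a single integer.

Answer: 18

Derivation:
pos=0: enter STRING mode
pos=0: emit STR "hi" (now at pos=4)
pos=5: emit LPAREN '('
pos=7: enter STRING mode
pos=7: emit STR "yes" (now at pos=12)
pos=12: enter STRING mode
pos=12: emit STR "a" (now at pos=15)
pos=16: emit PLUS '+'
pos=18: enter COMMENT mode (saw '/*')
pos=18: ERROR — unterminated comment (reached EOF)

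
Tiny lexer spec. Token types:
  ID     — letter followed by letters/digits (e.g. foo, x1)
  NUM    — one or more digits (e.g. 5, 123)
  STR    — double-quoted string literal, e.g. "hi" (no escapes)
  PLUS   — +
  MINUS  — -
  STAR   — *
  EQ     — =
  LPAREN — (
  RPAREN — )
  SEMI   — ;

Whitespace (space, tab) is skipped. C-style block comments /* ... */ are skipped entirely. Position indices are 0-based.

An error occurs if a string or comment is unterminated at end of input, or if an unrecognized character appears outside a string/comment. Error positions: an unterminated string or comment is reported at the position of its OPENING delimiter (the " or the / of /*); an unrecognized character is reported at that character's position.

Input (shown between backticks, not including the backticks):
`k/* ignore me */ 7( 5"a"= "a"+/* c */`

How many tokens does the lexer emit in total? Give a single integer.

pos=0: emit ID 'k' (now at pos=1)
pos=1: enter COMMENT mode (saw '/*')
exit COMMENT mode (now at pos=16)
pos=17: emit NUM '7' (now at pos=18)
pos=18: emit LPAREN '('
pos=20: emit NUM '5' (now at pos=21)
pos=21: enter STRING mode
pos=21: emit STR "a" (now at pos=24)
pos=24: emit EQ '='
pos=26: enter STRING mode
pos=26: emit STR "a" (now at pos=29)
pos=29: emit PLUS '+'
pos=30: enter COMMENT mode (saw '/*')
exit COMMENT mode (now at pos=37)
DONE. 8 tokens: [ID, NUM, LPAREN, NUM, STR, EQ, STR, PLUS]

Answer: 8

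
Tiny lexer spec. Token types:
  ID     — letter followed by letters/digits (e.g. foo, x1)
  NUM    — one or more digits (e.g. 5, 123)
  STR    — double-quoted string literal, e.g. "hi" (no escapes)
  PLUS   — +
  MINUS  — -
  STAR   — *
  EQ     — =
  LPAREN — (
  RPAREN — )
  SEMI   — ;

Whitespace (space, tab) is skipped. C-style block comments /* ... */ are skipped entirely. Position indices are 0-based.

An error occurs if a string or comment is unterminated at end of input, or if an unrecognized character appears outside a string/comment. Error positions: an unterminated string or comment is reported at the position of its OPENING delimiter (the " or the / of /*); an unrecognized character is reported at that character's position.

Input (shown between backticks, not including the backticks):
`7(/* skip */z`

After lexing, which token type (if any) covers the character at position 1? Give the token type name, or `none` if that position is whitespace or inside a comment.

pos=0: emit NUM '7' (now at pos=1)
pos=1: emit LPAREN '('
pos=2: enter COMMENT mode (saw '/*')
exit COMMENT mode (now at pos=12)
pos=12: emit ID 'z' (now at pos=13)
DONE. 3 tokens: [NUM, LPAREN, ID]
Position 1: char is '(' -> LPAREN

Answer: LPAREN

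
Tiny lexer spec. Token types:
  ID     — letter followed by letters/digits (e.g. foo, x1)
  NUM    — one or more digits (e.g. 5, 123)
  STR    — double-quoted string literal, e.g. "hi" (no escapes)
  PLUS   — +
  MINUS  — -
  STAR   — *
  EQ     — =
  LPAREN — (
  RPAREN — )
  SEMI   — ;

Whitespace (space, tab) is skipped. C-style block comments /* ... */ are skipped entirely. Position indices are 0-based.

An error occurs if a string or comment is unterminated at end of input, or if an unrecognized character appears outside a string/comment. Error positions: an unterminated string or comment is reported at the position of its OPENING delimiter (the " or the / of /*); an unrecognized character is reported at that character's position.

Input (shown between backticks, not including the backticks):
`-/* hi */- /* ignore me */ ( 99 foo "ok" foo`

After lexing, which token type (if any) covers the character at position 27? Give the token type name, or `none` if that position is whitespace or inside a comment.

Answer: LPAREN

Derivation:
pos=0: emit MINUS '-'
pos=1: enter COMMENT mode (saw '/*')
exit COMMENT mode (now at pos=9)
pos=9: emit MINUS '-'
pos=11: enter COMMENT mode (saw '/*')
exit COMMENT mode (now at pos=26)
pos=27: emit LPAREN '('
pos=29: emit NUM '99' (now at pos=31)
pos=32: emit ID 'foo' (now at pos=35)
pos=36: enter STRING mode
pos=36: emit STR "ok" (now at pos=40)
pos=41: emit ID 'foo' (now at pos=44)
DONE. 7 tokens: [MINUS, MINUS, LPAREN, NUM, ID, STR, ID]
Position 27: char is '(' -> LPAREN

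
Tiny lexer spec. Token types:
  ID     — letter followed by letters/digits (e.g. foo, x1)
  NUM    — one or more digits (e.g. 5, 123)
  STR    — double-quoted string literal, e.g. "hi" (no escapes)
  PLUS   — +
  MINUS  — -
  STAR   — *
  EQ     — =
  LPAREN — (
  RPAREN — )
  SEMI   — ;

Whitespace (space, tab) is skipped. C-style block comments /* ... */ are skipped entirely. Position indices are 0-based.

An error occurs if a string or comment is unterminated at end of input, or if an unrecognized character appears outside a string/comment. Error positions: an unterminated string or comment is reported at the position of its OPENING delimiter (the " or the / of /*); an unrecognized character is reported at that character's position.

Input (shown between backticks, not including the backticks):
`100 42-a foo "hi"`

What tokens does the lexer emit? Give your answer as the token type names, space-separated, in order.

Answer: NUM NUM MINUS ID ID STR

Derivation:
pos=0: emit NUM '100' (now at pos=3)
pos=4: emit NUM '42' (now at pos=6)
pos=6: emit MINUS '-'
pos=7: emit ID 'a' (now at pos=8)
pos=9: emit ID 'foo' (now at pos=12)
pos=13: enter STRING mode
pos=13: emit STR "hi" (now at pos=17)
DONE. 6 tokens: [NUM, NUM, MINUS, ID, ID, STR]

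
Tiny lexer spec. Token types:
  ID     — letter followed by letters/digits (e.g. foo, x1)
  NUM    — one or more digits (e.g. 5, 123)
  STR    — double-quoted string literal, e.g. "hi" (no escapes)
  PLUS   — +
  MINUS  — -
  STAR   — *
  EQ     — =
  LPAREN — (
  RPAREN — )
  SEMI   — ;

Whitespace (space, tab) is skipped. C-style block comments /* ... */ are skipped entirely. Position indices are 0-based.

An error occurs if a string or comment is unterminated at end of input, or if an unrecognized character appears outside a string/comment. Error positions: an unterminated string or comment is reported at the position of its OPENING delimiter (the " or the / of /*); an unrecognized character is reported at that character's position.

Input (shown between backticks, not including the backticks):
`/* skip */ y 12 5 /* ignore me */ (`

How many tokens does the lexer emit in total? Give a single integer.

Answer: 4

Derivation:
pos=0: enter COMMENT mode (saw '/*')
exit COMMENT mode (now at pos=10)
pos=11: emit ID 'y' (now at pos=12)
pos=13: emit NUM '12' (now at pos=15)
pos=16: emit NUM '5' (now at pos=17)
pos=18: enter COMMENT mode (saw '/*')
exit COMMENT mode (now at pos=33)
pos=34: emit LPAREN '('
DONE. 4 tokens: [ID, NUM, NUM, LPAREN]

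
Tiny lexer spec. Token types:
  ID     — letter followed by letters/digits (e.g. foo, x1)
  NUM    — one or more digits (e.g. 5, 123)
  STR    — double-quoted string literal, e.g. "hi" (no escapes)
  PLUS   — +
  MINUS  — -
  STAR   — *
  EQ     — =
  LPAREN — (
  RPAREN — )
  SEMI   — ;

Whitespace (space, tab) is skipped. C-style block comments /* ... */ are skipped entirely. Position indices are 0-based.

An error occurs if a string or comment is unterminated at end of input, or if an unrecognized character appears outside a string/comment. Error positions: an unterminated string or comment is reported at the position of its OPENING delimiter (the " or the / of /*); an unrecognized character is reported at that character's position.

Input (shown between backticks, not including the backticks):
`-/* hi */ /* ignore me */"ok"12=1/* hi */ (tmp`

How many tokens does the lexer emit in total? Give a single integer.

pos=0: emit MINUS '-'
pos=1: enter COMMENT mode (saw '/*')
exit COMMENT mode (now at pos=9)
pos=10: enter COMMENT mode (saw '/*')
exit COMMENT mode (now at pos=25)
pos=25: enter STRING mode
pos=25: emit STR "ok" (now at pos=29)
pos=29: emit NUM '12' (now at pos=31)
pos=31: emit EQ '='
pos=32: emit NUM '1' (now at pos=33)
pos=33: enter COMMENT mode (saw '/*')
exit COMMENT mode (now at pos=41)
pos=42: emit LPAREN '('
pos=43: emit ID 'tmp' (now at pos=46)
DONE. 7 tokens: [MINUS, STR, NUM, EQ, NUM, LPAREN, ID]

Answer: 7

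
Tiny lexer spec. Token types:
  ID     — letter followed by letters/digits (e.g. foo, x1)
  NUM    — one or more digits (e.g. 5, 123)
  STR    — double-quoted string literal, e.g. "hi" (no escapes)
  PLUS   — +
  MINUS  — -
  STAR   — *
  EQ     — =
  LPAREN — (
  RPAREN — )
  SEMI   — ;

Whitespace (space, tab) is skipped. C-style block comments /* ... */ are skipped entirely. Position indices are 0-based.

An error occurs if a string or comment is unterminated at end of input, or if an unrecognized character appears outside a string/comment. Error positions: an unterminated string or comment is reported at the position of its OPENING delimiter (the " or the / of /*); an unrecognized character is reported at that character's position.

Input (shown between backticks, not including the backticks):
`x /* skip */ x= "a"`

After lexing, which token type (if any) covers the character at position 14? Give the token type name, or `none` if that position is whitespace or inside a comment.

pos=0: emit ID 'x' (now at pos=1)
pos=2: enter COMMENT mode (saw '/*')
exit COMMENT mode (now at pos=12)
pos=13: emit ID 'x' (now at pos=14)
pos=14: emit EQ '='
pos=16: enter STRING mode
pos=16: emit STR "a" (now at pos=19)
DONE. 4 tokens: [ID, ID, EQ, STR]
Position 14: char is '=' -> EQ

Answer: EQ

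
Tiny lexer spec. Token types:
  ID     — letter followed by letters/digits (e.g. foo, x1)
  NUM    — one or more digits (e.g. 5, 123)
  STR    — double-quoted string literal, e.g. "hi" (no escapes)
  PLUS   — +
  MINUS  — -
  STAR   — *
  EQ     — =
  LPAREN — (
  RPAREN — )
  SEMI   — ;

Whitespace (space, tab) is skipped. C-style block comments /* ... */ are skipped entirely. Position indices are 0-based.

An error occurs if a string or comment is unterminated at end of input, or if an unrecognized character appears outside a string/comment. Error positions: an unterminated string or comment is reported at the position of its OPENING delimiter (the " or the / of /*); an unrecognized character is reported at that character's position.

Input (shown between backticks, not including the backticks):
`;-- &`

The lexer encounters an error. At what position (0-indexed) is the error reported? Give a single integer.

Answer: 4

Derivation:
pos=0: emit SEMI ';'
pos=1: emit MINUS '-'
pos=2: emit MINUS '-'
pos=4: ERROR — unrecognized char '&'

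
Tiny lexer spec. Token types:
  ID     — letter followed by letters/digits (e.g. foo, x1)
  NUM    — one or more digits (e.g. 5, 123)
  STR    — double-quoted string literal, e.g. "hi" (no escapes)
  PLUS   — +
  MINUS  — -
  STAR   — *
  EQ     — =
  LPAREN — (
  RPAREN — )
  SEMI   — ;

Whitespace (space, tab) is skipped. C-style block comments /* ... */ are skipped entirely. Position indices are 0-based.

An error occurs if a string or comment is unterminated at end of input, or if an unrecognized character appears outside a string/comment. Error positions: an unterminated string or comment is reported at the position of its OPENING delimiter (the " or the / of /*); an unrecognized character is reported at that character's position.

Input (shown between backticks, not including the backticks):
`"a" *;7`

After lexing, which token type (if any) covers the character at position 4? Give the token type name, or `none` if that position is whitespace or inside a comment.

Answer: STAR

Derivation:
pos=0: enter STRING mode
pos=0: emit STR "a" (now at pos=3)
pos=4: emit STAR '*'
pos=5: emit SEMI ';'
pos=6: emit NUM '7' (now at pos=7)
DONE. 4 tokens: [STR, STAR, SEMI, NUM]
Position 4: char is '*' -> STAR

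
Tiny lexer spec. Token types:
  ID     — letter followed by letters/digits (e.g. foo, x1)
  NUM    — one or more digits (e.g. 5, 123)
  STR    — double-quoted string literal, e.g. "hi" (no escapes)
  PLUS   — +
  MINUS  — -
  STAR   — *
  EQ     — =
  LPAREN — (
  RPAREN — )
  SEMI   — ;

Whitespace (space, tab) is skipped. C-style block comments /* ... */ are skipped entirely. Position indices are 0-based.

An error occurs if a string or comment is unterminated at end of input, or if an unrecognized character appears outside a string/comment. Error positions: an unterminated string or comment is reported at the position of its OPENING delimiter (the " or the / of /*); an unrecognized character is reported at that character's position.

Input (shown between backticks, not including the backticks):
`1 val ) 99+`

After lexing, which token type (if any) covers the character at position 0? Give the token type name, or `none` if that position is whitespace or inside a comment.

Answer: NUM

Derivation:
pos=0: emit NUM '1' (now at pos=1)
pos=2: emit ID 'val' (now at pos=5)
pos=6: emit RPAREN ')'
pos=8: emit NUM '99' (now at pos=10)
pos=10: emit PLUS '+'
DONE. 5 tokens: [NUM, ID, RPAREN, NUM, PLUS]
Position 0: char is '1' -> NUM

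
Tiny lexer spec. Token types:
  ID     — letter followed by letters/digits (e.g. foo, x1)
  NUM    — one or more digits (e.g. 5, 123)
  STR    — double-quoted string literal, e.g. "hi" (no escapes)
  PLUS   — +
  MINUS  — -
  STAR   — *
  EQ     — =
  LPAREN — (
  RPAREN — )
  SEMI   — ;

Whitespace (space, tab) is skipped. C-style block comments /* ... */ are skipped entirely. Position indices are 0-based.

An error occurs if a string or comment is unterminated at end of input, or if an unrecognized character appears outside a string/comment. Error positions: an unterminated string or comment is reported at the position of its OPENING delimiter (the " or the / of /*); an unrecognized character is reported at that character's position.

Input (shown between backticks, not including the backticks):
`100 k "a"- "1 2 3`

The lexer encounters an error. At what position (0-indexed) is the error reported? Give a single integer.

pos=0: emit NUM '100' (now at pos=3)
pos=4: emit ID 'k' (now at pos=5)
pos=6: enter STRING mode
pos=6: emit STR "a" (now at pos=9)
pos=9: emit MINUS '-'
pos=11: enter STRING mode
pos=11: ERROR — unterminated string

Answer: 11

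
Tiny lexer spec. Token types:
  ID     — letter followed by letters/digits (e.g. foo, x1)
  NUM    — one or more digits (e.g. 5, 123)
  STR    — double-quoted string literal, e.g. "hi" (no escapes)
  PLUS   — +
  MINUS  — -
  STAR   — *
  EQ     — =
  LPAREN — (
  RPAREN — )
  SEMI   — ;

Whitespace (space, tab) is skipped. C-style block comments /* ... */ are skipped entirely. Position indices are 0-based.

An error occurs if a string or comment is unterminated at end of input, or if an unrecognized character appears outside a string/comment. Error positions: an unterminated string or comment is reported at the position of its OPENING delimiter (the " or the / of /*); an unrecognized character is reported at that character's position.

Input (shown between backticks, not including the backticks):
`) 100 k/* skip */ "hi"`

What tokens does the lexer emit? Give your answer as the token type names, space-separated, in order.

Answer: RPAREN NUM ID STR

Derivation:
pos=0: emit RPAREN ')'
pos=2: emit NUM '100' (now at pos=5)
pos=6: emit ID 'k' (now at pos=7)
pos=7: enter COMMENT mode (saw '/*')
exit COMMENT mode (now at pos=17)
pos=18: enter STRING mode
pos=18: emit STR "hi" (now at pos=22)
DONE. 4 tokens: [RPAREN, NUM, ID, STR]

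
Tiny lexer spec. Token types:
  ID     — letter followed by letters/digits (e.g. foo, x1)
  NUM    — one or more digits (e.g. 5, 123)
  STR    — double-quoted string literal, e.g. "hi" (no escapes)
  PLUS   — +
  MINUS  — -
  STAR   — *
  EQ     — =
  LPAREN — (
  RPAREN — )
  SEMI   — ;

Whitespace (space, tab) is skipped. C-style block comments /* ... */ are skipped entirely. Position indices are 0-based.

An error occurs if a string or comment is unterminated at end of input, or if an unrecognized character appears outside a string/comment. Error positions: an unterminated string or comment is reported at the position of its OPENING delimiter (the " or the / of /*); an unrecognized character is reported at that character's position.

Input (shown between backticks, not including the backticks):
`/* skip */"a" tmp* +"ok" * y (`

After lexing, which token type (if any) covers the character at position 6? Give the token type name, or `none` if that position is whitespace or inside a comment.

pos=0: enter COMMENT mode (saw '/*')
exit COMMENT mode (now at pos=10)
pos=10: enter STRING mode
pos=10: emit STR "a" (now at pos=13)
pos=14: emit ID 'tmp' (now at pos=17)
pos=17: emit STAR '*'
pos=19: emit PLUS '+'
pos=20: enter STRING mode
pos=20: emit STR "ok" (now at pos=24)
pos=25: emit STAR '*'
pos=27: emit ID 'y' (now at pos=28)
pos=29: emit LPAREN '('
DONE. 8 tokens: [STR, ID, STAR, PLUS, STR, STAR, ID, LPAREN]
Position 6: char is 'p' -> none

Answer: none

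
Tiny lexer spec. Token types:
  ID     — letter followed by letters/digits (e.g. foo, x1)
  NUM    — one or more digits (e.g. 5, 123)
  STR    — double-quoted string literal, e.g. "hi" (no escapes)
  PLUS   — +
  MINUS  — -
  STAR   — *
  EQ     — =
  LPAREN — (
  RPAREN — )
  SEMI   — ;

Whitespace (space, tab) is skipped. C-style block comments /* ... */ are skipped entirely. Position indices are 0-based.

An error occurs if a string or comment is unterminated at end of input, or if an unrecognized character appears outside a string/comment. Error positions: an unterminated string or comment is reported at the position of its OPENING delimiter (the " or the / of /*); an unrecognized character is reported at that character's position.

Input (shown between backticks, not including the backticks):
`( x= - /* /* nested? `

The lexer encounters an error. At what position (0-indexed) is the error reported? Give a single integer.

Answer: 7

Derivation:
pos=0: emit LPAREN '('
pos=2: emit ID 'x' (now at pos=3)
pos=3: emit EQ '='
pos=5: emit MINUS '-'
pos=7: enter COMMENT mode (saw '/*')
pos=7: ERROR — unterminated comment (reached EOF)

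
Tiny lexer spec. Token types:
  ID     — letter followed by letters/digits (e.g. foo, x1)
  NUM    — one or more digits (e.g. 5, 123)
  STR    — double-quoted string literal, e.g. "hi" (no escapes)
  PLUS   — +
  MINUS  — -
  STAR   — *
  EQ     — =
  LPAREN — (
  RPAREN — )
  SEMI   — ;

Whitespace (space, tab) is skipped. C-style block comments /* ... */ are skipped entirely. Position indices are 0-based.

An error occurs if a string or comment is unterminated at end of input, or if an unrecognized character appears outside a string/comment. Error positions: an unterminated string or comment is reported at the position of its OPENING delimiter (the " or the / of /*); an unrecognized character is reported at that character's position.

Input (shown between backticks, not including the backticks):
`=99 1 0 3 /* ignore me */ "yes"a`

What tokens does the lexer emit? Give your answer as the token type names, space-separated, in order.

Answer: EQ NUM NUM NUM NUM STR ID

Derivation:
pos=0: emit EQ '='
pos=1: emit NUM '99' (now at pos=3)
pos=4: emit NUM '1' (now at pos=5)
pos=6: emit NUM '0' (now at pos=7)
pos=8: emit NUM '3' (now at pos=9)
pos=10: enter COMMENT mode (saw '/*')
exit COMMENT mode (now at pos=25)
pos=26: enter STRING mode
pos=26: emit STR "yes" (now at pos=31)
pos=31: emit ID 'a' (now at pos=32)
DONE. 7 tokens: [EQ, NUM, NUM, NUM, NUM, STR, ID]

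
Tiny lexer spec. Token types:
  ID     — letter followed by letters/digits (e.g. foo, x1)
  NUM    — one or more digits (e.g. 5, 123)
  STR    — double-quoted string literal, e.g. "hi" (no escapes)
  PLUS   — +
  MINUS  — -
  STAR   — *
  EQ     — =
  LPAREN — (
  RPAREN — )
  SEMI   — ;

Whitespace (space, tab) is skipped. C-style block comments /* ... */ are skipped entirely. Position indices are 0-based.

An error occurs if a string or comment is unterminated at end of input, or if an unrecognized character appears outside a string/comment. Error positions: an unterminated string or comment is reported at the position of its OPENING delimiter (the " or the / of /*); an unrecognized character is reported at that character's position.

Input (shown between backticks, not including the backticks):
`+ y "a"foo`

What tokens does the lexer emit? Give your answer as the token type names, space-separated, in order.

pos=0: emit PLUS '+'
pos=2: emit ID 'y' (now at pos=3)
pos=4: enter STRING mode
pos=4: emit STR "a" (now at pos=7)
pos=7: emit ID 'foo' (now at pos=10)
DONE. 4 tokens: [PLUS, ID, STR, ID]

Answer: PLUS ID STR ID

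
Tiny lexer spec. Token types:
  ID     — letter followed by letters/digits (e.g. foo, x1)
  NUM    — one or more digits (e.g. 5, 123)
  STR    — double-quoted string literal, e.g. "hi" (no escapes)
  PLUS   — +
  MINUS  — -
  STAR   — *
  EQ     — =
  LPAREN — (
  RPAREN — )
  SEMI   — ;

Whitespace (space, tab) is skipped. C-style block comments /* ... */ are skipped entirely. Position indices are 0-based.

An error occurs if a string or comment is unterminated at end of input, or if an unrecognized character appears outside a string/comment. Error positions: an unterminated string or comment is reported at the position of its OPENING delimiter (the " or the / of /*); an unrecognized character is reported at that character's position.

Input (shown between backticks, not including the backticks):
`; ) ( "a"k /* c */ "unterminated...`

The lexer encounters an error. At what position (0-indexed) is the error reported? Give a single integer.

pos=0: emit SEMI ';'
pos=2: emit RPAREN ')'
pos=4: emit LPAREN '('
pos=6: enter STRING mode
pos=6: emit STR "a" (now at pos=9)
pos=9: emit ID 'k' (now at pos=10)
pos=11: enter COMMENT mode (saw '/*')
exit COMMENT mode (now at pos=18)
pos=19: enter STRING mode
pos=19: ERROR — unterminated string

Answer: 19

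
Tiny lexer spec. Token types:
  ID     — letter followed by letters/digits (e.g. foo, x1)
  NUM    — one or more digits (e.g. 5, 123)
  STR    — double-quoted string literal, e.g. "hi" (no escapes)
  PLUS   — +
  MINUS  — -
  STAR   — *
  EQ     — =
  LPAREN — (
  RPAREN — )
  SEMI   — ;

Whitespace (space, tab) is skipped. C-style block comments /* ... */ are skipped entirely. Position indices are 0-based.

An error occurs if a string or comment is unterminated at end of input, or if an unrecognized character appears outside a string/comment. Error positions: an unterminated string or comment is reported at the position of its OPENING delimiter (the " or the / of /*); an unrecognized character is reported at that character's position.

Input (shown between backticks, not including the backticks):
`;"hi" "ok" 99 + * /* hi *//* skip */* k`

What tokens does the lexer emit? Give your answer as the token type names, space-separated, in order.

pos=0: emit SEMI ';'
pos=1: enter STRING mode
pos=1: emit STR "hi" (now at pos=5)
pos=6: enter STRING mode
pos=6: emit STR "ok" (now at pos=10)
pos=11: emit NUM '99' (now at pos=13)
pos=14: emit PLUS '+'
pos=16: emit STAR '*'
pos=18: enter COMMENT mode (saw '/*')
exit COMMENT mode (now at pos=26)
pos=26: enter COMMENT mode (saw '/*')
exit COMMENT mode (now at pos=36)
pos=36: emit STAR '*'
pos=38: emit ID 'k' (now at pos=39)
DONE. 8 tokens: [SEMI, STR, STR, NUM, PLUS, STAR, STAR, ID]

Answer: SEMI STR STR NUM PLUS STAR STAR ID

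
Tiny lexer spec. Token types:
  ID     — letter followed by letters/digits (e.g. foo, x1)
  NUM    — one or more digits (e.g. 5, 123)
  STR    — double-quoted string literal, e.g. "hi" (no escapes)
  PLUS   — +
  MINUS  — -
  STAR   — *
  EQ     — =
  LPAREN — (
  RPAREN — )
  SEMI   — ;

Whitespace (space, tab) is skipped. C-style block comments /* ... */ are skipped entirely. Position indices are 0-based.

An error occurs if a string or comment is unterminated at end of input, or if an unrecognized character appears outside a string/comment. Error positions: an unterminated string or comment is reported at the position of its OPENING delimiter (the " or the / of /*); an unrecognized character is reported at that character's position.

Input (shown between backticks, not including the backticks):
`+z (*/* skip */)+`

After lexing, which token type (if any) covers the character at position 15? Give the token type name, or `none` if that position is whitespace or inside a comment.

Answer: RPAREN

Derivation:
pos=0: emit PLUS '+'
pos=1: emit ID 'z' (now at pos=2)
pos=3: emit LPAREN '('
pos=4: emit STAR '*'
pos=5: enter COMMENT mode (saw '/*')
exit COMMENT mode (now at pos=15)
pos=15: emit RPAREN ')'
pos=16: emit PLUS '+'
DONE. 6 tokens: [PLUS, ID, LPAREN, STAR, RPAREN, PLUS]
Position 15: char is ')' -> RPAREN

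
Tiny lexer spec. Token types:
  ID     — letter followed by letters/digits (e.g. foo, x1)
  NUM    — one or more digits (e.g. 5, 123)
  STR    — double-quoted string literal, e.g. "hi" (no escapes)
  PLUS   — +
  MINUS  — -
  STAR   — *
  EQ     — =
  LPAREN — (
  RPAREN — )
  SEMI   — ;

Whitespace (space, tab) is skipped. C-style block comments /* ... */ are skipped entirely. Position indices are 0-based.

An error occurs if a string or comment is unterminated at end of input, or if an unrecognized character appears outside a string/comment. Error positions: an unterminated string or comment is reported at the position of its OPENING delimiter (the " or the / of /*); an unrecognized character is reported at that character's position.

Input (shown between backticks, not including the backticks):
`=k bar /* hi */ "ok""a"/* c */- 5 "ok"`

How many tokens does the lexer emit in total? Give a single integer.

pos=0: emit EQ '='
pos=1: emit ID 'k' (now at pos=2)
pos=3: emit ID 'bar' (now at pos=6)
pos=7: enter COMMENT mode (saw '/*')
exit COMMENT mode (now at pos=15)
pos=16: enter STRING mode
pos=16: emit STR "ok" (now at pos=20)
pos=20: enter STRING mode
pos=20: emit STR "a" (now at pos=23)
pos=23: enter COMMENT mode (saw '/*')
exit COMMENT mode (now at pos=30)
pos=30: emit MINUS '-'
pos=32: emit NUM '5' (now at pos=33)
pos=34: enter STRING mode
pos=34: emit STR "ok" (now at pos=38)
DONE. 8 tokens: [EQ, ID, ID, STR, STR, MINUS, NUM, STR]

Answer: 8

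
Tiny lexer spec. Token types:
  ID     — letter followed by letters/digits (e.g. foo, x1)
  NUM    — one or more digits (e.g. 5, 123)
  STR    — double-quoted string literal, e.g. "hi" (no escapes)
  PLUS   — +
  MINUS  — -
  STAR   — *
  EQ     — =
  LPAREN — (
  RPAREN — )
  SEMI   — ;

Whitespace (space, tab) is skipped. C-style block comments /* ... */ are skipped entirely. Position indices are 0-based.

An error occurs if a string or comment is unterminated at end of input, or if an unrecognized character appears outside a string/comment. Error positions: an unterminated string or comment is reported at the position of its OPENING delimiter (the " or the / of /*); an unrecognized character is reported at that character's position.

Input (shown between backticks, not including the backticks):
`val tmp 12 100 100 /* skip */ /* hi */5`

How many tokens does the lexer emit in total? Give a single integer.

pos=0: emit ID 'val' (now at pos=3)
pos=4: emit ID 'tmp' (now at pos=7)
pos=8: emit NUM '12' (now at pos=10)
pos=11: emit NUM '100' (now at pos=14)
pos=15: emit NUM '100' (now at pos=18)
pos=19: enter COMMENT mode (saw '/*')
exit COMMENT mode (now at pos=29)
pos=30: enter COMMENT mode (saw '/*')
exit COMMENT mode (now at pos=38)
pos=38: emit NUM '5' (now at pos=39)
DONE. 6 tokens: [ID, ID, NUM, NUM, NUM, NUM]

Answer: 6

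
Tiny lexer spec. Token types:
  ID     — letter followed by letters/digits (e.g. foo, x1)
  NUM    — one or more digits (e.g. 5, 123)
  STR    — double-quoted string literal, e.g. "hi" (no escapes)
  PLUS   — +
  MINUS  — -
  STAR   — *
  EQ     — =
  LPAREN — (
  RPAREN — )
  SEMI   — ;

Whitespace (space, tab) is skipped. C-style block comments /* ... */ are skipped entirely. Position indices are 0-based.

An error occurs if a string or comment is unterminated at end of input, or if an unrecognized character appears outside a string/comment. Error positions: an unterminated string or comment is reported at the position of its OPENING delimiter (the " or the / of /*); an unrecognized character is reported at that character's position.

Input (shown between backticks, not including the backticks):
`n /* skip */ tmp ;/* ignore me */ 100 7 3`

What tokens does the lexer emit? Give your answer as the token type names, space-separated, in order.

pos=0: emit ID 'n' (now at pos=1)
pos=2: enter COMMENT mode (saw '/*')
exit COMMENT mode (now at pos=12)
pos=13: emit ID 'tmp' (now at pos=16)
pos=17: emit SEMI ';'
pos=18: enter COMMENT mode (saw '/*')
exit COMMENT mode (now at pos=33)
pos=34: emit NUM '100' (now at pos=37)
pos=38: emit NUM '7' (now at pos=39)
pos=40: emit NUM '3' (now at pos=41)
DONE. 6 tokens: [ID, ID, SEMI, NUM, NUM, NUM]

Answer: ID ID SEMI NUM NUM NUM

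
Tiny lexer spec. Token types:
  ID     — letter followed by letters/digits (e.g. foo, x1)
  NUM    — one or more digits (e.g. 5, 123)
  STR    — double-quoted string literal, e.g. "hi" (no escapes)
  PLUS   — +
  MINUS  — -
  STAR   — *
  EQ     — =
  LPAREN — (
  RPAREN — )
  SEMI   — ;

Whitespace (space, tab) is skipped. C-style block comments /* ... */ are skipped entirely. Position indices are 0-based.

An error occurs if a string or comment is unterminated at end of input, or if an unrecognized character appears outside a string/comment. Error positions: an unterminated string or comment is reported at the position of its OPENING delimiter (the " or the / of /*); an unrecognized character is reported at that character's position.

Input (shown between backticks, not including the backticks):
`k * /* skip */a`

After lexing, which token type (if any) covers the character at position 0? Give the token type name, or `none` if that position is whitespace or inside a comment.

Answer: ID

Derivation:
pos=0: emit ID 'k' (now at pos=1)
pos=2: emit STAR '*'
pos=4: enter COMMENT mode (saw '/*')
exit COMMENT mode (now at pos=14)
pos=14: emit ID 'a' (now at pos=15)
DONE. 3 tokens: [ID, STAR, ID]
Position 0: char is 'k' -> ID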